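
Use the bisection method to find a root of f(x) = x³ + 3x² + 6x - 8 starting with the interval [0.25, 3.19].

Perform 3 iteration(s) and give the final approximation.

f(x) = x³ + 3x² + 6x - 8
Initial interval: [0.25, 3.19]

Iteration 1:
  c_1 = (0.250000 + 3.190000)/2 = 1.720000
  f(c_1) = f(1.720000) = 16.283648
  f(a) × f(c) < 0, new interval: [0.250000, 1.720000]
Iteration 2:
  c_2 = (0.250000 + 1.720000)/2 = 0.985000
  f(c_2) = f(0.985000) = 1.776347
  f(a) × f(c) < 0, new interval: [0.250000, 0.985000]
Iteration 3:
  c_3 = (0.250000 + 0.985000)/2 = 0.617500
  f(c_3) = f(0.617500) = -2.915625
  f(a) × f(c) ≥ 0, new interval: [0.617500, 0.985000]

After 3 iteration(s), the approximation is c_3 = 0.617500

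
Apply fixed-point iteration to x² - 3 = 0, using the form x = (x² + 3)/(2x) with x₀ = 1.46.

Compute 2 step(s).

Equation: x² - 3 = 0
Fixed-point form: x = (x² + 3)/(2x)
x₀ = 1.46

x_1 = g(1.460000) = 1.757397
x_2 = g(1.757397) = 1.732234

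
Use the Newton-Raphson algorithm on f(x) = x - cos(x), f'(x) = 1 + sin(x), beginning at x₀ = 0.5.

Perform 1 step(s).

f(x) = x - cos(x)
f'(x) = 1 + sin(x)
x₀ = 0.5

Newton-Raphson formula: x_{n+1} = x_n - f(x_n)/f'(x_n)

Iteration 1:
  f(0.500000) = -0.377583
  f'(0.500000) = 1.479426
  x_1 = 0.500000 - (-0.377583)/1.479426 = 0.755222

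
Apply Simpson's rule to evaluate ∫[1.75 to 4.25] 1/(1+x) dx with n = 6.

f(x) = 1/(1+x)
a = 1.75, b = 4.25, n = 6
h = (b - a)/n = 0.416667

Simpson's rule: (h/3)[f(x₀) + 4f(x₁) + 2f(x₂) + ... + f(xₙ)]

x_0 = 1.7500, f(x_0) = 0.363636, coefficient = 1
x_1 = 2.1667, f(x_1) = 0.315789, coefficient = 4
x_2 = 2.5833, f(x_2) = 0.279070, coefficient = 2
x_3 = 3.0000, f(x_3) = 0.250000, coefficient = 4
x_4 = 3.4167, f(x_4) = 0.226415, coefficient = 2
x_5 = 3.8333, f(x_5) = 0.206897, coefficient = 4
x_6 = 4.2500, f(x_6) = 0.190476, coefficient = 1

I ≈ (0.416667/3) × 4.655826 = 0.646643
Exact value: 0.646627
Error: 0.000015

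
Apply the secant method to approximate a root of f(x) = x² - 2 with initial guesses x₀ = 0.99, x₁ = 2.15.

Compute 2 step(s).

f(x) = x² - 2
x₀ = 0.99, x₁ = 2.15

Secant formula: x_{n+1} = x_n - f(x_n)(x_n - x_{n-1})/(f(x_n) - f(x_{n-1}))

Iteration 1:
  f(0.990000) = -1.019900
  f(2.150000) = 2.622500
  x_2 = 2.150000 - 2.622500×(2.150000 - 0.990000)/(2.622500 - (-1.019900))
       = 1.314809
Iteration 2:
  f(2.150000) = 2.622500
  f(1.314809) = -0.271278
  x_3 = 1.314809 - (-0.271278)×(1.314809 - 2.150000)/(-0.271278 - 2.622500)
       = 1.393104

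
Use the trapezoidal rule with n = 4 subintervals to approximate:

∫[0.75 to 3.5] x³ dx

f(x) = x³
a = 0.75, b = 3.5, n = 4
h = (b - a)/n = 0.687500

Trapezoidal rule: (h/2)[f(x₀) + 2f(x₁) + 2f(x₂) + ... + f(xₙ)]

x_0 = 0.7500, f(x_0) = 0.421875, coefficient = 1
x_1 = 1.4375, f(x_1) = 2.970459, coefficient = 2
x_2 = 2.1250, f(x_2) = 9.595703, coefficient = 2
x_3 = 2.8125, f(x_3) = 22.247314, coefficient = 2
x_4 = 3.5000, f(x_4) = 42.875000, coefficient = 1

I ≈ (0.687500/2) × 112.923828 = 38.817566
Exact value: 37.436523
Error: 1.381042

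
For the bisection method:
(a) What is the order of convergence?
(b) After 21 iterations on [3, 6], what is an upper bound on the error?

(a) Bisection has linear (order 1) convergence; the error is halved each step.

(b) Error bound = (b-a)/2^n = (6 - 3)/2^{21}
    = 3/2^{21}

(a) 1 (linear); (b) error ≤ 1.43e-06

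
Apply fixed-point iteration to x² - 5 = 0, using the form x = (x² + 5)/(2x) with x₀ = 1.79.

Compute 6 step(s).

Equation: x² - 5 = 0
Fixed-point form: x = (x² + 5)/(2x)
x₀ = 1.79

x_1 = g(1.790000) = 2.291648
x_2 = g(2.291648) = 2.236742
x_3 = g(2.236742) = 2.236068
x_4 = g(2.236068) = 2.236068
x_5 = g(2.236068) = 2.236068
x_6 = g(2.236068) = 2.236068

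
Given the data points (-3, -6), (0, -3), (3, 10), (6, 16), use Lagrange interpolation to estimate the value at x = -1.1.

Lagrange interpolation formula:
P(x) = Σ yᵢ × Lᵢ(x)
where Lᵢ(x) = Π_{j≠i} (x - xⱼ)/(xᵢ - xⱼ)

L_0(-1.1) = (-1.1 - 0)/(-3 - 0) × (-1.1 - 3)/(-3 - 3) × (-1.1 - 6)/(-3 - 6) = 0.197660
L_1(-1.1) = (-1.1 - (-3))/(0 - (-3)) × (-1.1 - 3)/(0 - 3) × (-1.1 - 6)/(0 - 6) = 1.024241
L_2(-1.1) = (-1.1 - (-3))/(3 - (-3)) × (-1.1 - 0)/(3 - 0) × (-1.1 - 6)/(3 - 6) = -0.274796
L_3(-1.1) = (-1.1 - (-3))/(6 - (-3)) × (-1.1 - 0)/(6 - 0) × (-1.1 - 3)/(6 - 3) = 0.052895

P(-1.1) = (-6)×L_0(-1.1) + (-3)×L_1(-1.1) + 10×L_2(-1.1) + 16×L_3(-1.1)
P(-1.1) = -6.160327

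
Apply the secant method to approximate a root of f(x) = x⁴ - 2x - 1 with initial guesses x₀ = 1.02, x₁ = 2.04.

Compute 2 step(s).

f(x) = x⁴ - 2x - 1
x₀ = 1.02, x₁ = 2.04

Secant formula: x_{n+1} = x_n - f(x_n)(x_n - x_{n-1})/(f(x_n) - f(x_{n-1}))

Iteration 1:
  f(1.020000) = -1.957568
  f(2.040000) = 12.238915
  x_2 = 2.040000 - 12.238915×(2.040000 - 1.020000)/(12.238915 - (-1.957568))
       = 1.160649
Iteration 2:
  f(2.040000) = 12.238915
  f(1.160649) = -1.506604
  x_3 = 1.160649 - (-1.506604)×(1.160649 - 2.040000)/(-1.506604 - 12.238915)
       = 1.257032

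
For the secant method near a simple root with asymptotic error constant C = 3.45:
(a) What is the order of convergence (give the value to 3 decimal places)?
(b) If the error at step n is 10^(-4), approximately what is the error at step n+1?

(a) Secant method has superlinear convergence with order φ = (1+√5)/2 ≈ 1.618.
    This means |e_{n+1}| ≈ C|e_n|^1.618.

(b) With |e_n| = 10^(-4) and C = 3.45:
    |e_{n+1}| ≈ 3.45 × (10^(-4))^1.618 = 3.45 × 10^(-6.47)

(a) ≈ 1.618 (golden ratio); (b) |e_{n+1}| ≈ 1.163e-06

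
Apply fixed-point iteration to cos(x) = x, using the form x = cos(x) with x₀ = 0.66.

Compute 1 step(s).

Equation: cos(x) = x
Fixed-point form: x = cos(x)
x₀ = 0.66

x_1 = g(0.660000) = 0.789992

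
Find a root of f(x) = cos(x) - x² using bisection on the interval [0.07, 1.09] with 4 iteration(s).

f(x) = cos(x) - x²
Initial interval: [0.07, 1.09]

Iteration 1:
  c_1 = (0.070000 + 1.090000)/2 = 0.580000
  f(c_1) = f(0.580000) = 0.500063
  f(a) × f(c) ≥ 0, new interval: [0.580000, 1.090000]
Iteration 2:
  c_2 = (0.580000 + 1.090000)/2 = 0.835000
  f(c_2) = f(0.835000) = -0.026047
  f(a) × f(c) < 0, new interval: [0.580000, 0.835000]
Iteration 3:
  c_3 = (0.580000 + 0.835000)/2 = 0.707500
  f(c_3) = f(0.707500) = 0.259433
  f(a) × f(c) ≥ 0, new interval: [0.707500, 0.835000]
Iteration 4:
  c_4 = (0.707500 + 0.835000)/2 = 0.771250
  f(c_4) = f(0.771250) = 0.122213
  f(a) × f(c) ≥ 0, new interval: [0.771250, 0.835000]

After 4 iteration(s), the approximation is c_4 = 0.771250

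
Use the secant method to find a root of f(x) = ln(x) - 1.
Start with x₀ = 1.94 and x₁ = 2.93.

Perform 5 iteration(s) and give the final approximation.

f(x) = ln(x) - 1
x₀ = 1.94, x₁ = 2.93

Secant formula: x_{n+1} = x_n - f(x_n)(x_n - x_{n-1})/(f(x_n) - f(x_{n-1}))

Iteration 1:
  f(1.940000) = -0.337312
  f(2.930000) = 0.075002
  x_2 = 2.930000 - 0.075002×(2.930000 - 1.940000)/(0.075002 - (-0.337312))
       = 2.749913
Iteration 2:
  f(2.930000) = 0.075002
  f(2.749913) = 0.011569
  x_3 = 2.749913 - 0.011569×(2.749913 - 2.930000)/(0.011569 - 0.075002)
       = 2.717068
Iteration 3:
  f(2.749913) = 0.011569
  f(2.717068) = -0.000447
  x_4 = 2.717068 - (-0.000447)×(2.717068 - 2.749913)/(-0.000447 - 0.011569)
       = 2.718289
Iteration 4:
  f(2.717068) = -0.000447
  f(2.718289) = 0.000003
  x_5 = 2.718289 - 0.000003×(2.718289 - 2.717068)/(0.000003 - (-0.000447))
       = 2.718282
Iteration 5:
  f(2.718289) = 0.000003
  f(2.718282) = 0.000000
  x_6 = 2.718282 - 0.000000×(2.718282 - 2.718289)/(0.000000 - 0.000003)
       = 2.718282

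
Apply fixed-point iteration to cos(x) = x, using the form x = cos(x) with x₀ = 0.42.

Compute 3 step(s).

Equation: cos(x) = x
Fixed-point form: x = cos(x)
x₀ = 0.42

x_1 = g(0.420000) = 0.913089
x_2 = g(0.913089) = 0.611304
x_3 = g(0.611304) = 0.818900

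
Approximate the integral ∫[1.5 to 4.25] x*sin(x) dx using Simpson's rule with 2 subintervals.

f(x) = x*sin(x)
a = 1.5, b = 4.25, n = 2
h = (b - a)/n = 1.375000

Simpson's rule: (h/3)[f(x₀) + 4f(x₁) + 2f(x₂) + ... + f(xₙ)]

x_0 = 1.5000, f(x_0) = 1.496242, coefficient = 1
x_1 = 2.8750, f(x_1) = 0.757407, coefficient = 4
x_2 = 4.2500, f(x_2) = -3.803705, coefficient = 1

I ≈ (1.375000/3) × 0.722167 = 0.330993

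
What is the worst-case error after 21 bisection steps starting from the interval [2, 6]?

Bisection error bound: |error| ≤ (b-a)/2^n
|error| ≤ (6 - 2)/2^21 = 4/2^21
|error| ≤ 0.0000019073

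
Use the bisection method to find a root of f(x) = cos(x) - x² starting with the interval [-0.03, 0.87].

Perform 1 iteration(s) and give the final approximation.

f(x) = cos(x) - x²
Initial interval: [-0.03, 0.87]

Iteration 1:
  c_1 = (-0.030000 + 0.870000)/2 = 0.420000
  f(c_1) = f(0.420000) = 0.736689
  f(a) × f(c) ≥ 0, new interval: [0.420000, 0.870000]

After 1 iteration(s), the approximation is c_1 = 0.420000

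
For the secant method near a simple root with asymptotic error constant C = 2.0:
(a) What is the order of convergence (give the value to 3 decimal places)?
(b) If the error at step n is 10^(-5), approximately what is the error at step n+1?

(a) Secant method has superlinear convergence with order φ = (1+√5)/2 ≈ 1.618.
    This means |e_{n+1}| ≈ C|e_n|^1.618.

(b) With |e_n| = 10^(-5) and C = 2.0:
    |e_{n+1}| ≈ 2.0 × (10^(-5))^1.618 = 2.0 × 10^(-8.09)

(a) ≈ 1.618 (golden ratio); (b) |e_{n+1}| ≈ 1.625e-08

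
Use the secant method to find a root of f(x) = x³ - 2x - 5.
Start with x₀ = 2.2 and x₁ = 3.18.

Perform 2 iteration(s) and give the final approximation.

f(x) = x³ - 2x - 5
x₀ = 2.2, x₁ = 3.18

Secant formula: x_{n+1} = x_n - f(x_n)(x_n - x_{n-1})/(f(x_n) - f(x_{n-1}))

Iteration 1:
  f(2.200000) = 1.248000
  f(3.180000) = 20.797432
  x_2 = 3.180000 - 20.797432×(3.180000 - 2.200000)/(20.797432 - 1.248000)
       = 2.137439
Iteration 2:
  f(3.180000) = 20.797432
  f(2.137439) = 0.490318
  x_3 = 2.137439 - 0.490318×(2.137439 - 3.180000)/(0.490318 - 20.797432)
       = 2.112266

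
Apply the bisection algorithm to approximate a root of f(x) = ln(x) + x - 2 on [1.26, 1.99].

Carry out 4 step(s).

f(x) = ln(x) + x - 2
Initial interval: [1.26, 1.99]

Iteration 1:
  c_1 = (1.260000 + 1.990000)/2 = 1.625000
  f(c_1) = f(1.625000) = 0.110508
  f(a) × f(c) < 0, new interval: [1.260000, 1.625000]
Iteration 2:
  c_2 = (1.260000 + 1.625000)/2 = 1.442500
  f(c_2) = f(1.442500) = -0.191122
  f(a) × f(c) ≥ 0, new interval: [1.442500, 1.625000]
Iteration 3:
  c_3 = (1.442500 + 1.625000)/2 = 1.533750
  f(c_3) = f(1.533750) = -0.038534
  f(a) × f(c) ≥ 0, new interval: [1.533750, 1.625000]
Iteration 4:
  c_4 = (1.533750 + 1.625000)/2 = 1.579375
  f(c_4) = f(1.579375) = 0.036404
  f(a) × f(c) < 0, new interval: [1.533750, 1.579375]

After 4 iteration(s), the approximation is c_4 = 1.579375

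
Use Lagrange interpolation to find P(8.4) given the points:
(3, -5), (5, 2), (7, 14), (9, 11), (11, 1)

Lagrange interpolation formula:
P(x) = Σ yᵢ × Lᵢ(x)
where Lᵢ(x) = Π_{j≠i} (x - xⱼ)/(xᵢ - xⱼ)

L_0(8.4) = (8.4 - 5)/(3 - 5) × (8.4 - 7)/(3 - 7) × (8.4 - 9)/(3 - 9) × (8.4 - 11)/(3 - 11) = 0.019337
L_1(8.4) = (8.4 - 3)/(5 - 3) × (8.4 - 7)/(5 - 7) × (8.4 - 9)/(5 - 9) × (8.4 - 11)/(5 - 11) = -0.122850
L_2(8.4) = (8.4 - 3)/(7 - 3) × (8.4 - 5)/(7 - 5) × (8.4 - 9)/(7 - 9) × (8.4 - 11)/(7 - 11) = 0.447525
L_3(8.4) = (8.4 - 3)/(9 - 3) × (8.4 - 5)/(9 - 5) × (8.4 - 7)/(9 - 7) × (8.4 - 11)/(9 - 11) = 0.696150
L_4(8.4) = (8.4 - 3)/(11 - 3) × (8.4 - 5)/(11 - 5) × (8.4 - 7)/(11 - 7) × (8.4 - 9)/(11 - 9) = -0.040162

P(8.4) = (-5)×L_0(8.4) + 2×L_1(8.4) + 14×L_2(8.4) + 11×L_3(8.4) + 1×L_4(8.4)
P(8.4) = 13.540450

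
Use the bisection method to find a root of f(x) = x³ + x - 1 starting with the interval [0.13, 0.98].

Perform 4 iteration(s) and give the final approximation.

f(x) = x³ + x - 1
Initial interval: [0.13, 0.98]

Iteration 1:
  c_1 = (0.130000 + 0.980000)/2 = 0.555000
  f(c_1) = f(0.555000) = -0.274046
  f(a) × f(c) ≥ 0, new interval: [0.555000, 0.980000]
Iteration 2:
  c_2 = (0.555000 + 0.980000)/2 = 0.767500
  f(c_2) = f(0.767500) = 0.219601
  f(a) × f(c) < 0, new interval: [0.555000, 0.767500]
Iteration 3:
  c_3 = (0.555000 + 0.767500)/2 = 0.661250
  f(c_3) = f(0.661250) = -0.049617
  f(a) × f(c) ≥ 0, new interval: [0.661250, 0.767500]
Iteration 4:
  c_4 = (0.661250 + 0.767500)/2 = 0.714375
  f(c_4) = f(0.714375) = 0.078943
  f(a) × f(c) < 0, new interval: [0.661250, 0.714375]

After 4 iteration(s), the approximation is c_4 = 0.714375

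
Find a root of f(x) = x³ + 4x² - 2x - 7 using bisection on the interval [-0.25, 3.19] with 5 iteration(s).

f(x) = x³ + 4x² - 2x - 7
Initial interval: [-0.25, 3.19]

Iteration 1:
  c_1 = (-0.250000 + 3.190000)/2 = 1.470000
  f(c_1) = f(1.470000) = 1.880123
  f(a) × f(c) < 0, new interval: [-0.250000, 1.470000]
Iteration 2:
  c_2 = (-0.250000 + 1.470000)/2 = 0.610000
  f(c_2) = f(0.610000) = -6.504619
  f(a) × f(c) ≥ 0, new interval: [0.610000, 1.470000]
Iteration 3:
  c_3 = (0.610000 + 1.470000)/2 = 1.040000
  f(c_3) = f(1.040000) = -3.628736
  f(a) × f(c) ≥ 0, new interval: [1.040000, 1.470000]
Iteration 4:
  c_4 = (1.040000 + 1.470000)/2 = 1.255000
  f(c_4) = f(1.255000) = -1.233244
  f(a) × f(c) ≥ 0, new interval: [1.255000, 1.470000]
Iteration 5:
  c_5 = (1.255000 + 1.470000)/2 = 1.362500
  f(c_5) = f(1.362500) = 0.229979
  f(a) × f(c) < 0, new interval: [1.255000, 1.362500]

After 5 iteration(s), the approximation is c_5 = 1.362500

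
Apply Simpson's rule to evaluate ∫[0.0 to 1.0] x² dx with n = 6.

f(x) = x²
a = 0.0, b = 1.0, n = 6
h = (b - a)/n = 0.166667

Simpson's rule: (h/3)[f(x₀) + 4f(x₁) + 2f(x₂) + ... + f(xₙ)]

x_0 = 0.0000, f(x_0) = 0.000000, coefficient = 1
x_1 = 0.1667, f(x_1) = 0.027778, coefficient = 4
x_2 = 0.3333, f(x_2) = 0.111111, coefficient = 2
x_3 = 0.5000, f(x_3) = 0.250000, coefficient = 4
x_4 = 0.6667, f(x_4) = 0.444444, coefficient = 2
x_5 = 0.8333, f(x_5) = 0.694444, coefficient = 4
x_6 = 1.0000, f(x_6) = 1.000000, coefficient = 1

I ≈ (0.166667/3) × 6.000000 = 0.333333
Exact value: 0.333333
Error: 0.000000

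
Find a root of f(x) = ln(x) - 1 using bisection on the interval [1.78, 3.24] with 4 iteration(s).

f(x) = ln(x) - 1
Initial interval: [1.78, 3.24]

Iteration 1:
  c_1 = (1.780000 + 3.240000)/2 = 2.510000
  f(c_1) = f(2.510000) = -0.079717
  f(a) × f(c) ≥ 0, new interval: [2.510000, 3.240000]
Iteration 2:
  c_2 = (2.510000 + 3.240000)/2 = 2.875000
  f(c_2) = f(2.875000) = 0.056053
  f(a) × f(c) < 0, new interval: [2.510000, 2.875000]
Iteration 3:
  c_3 = (2.510000 + 2.875000)/2 = 2.692500
  f(c_3) = f(2.692500) = -0.009530
  f(a) × f(c) ≥ 0, new interval: [2.692500, 2.875000]
Iteration 4:
  c_4 = (2.692500 + 2.875000)/2 = 2.783750
  f(c_4) = f(2.783750) = 0.023799
  f(a) × f(c) < 0, new interval: [2.692500, 2.783750]

After 4 iteration(s), the approximation is c_4 = 2.783750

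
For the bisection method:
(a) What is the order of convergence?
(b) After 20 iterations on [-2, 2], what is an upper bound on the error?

(a) Bisection has linear (order 1) convergence; the error is halved each step.

(b) Error bound = (b-a)/2^n = (2 - (-2))/2^{20}
    = 4/2^{20}

(a) 1 (linear); (b) error ≤ 3.81e-06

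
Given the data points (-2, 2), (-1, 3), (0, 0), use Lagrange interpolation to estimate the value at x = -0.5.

Lagrange interpolation formula:
P(x) = Σ yᵢ × Lᵢ(x)
where Lᵢ(x) = Π_{j≠i} (x - xⱼ)/(xᵢ - xⱼ)

L_0(-0.5) = (-0.5 - (-1))/(-2 - (-1)) × (-0.5 - 0)/(-2 - 0) = -0.125000
L_1(-0.5) = (-0.5 - (-2))/(-1 - (-2)) × (-0.5 - 0)/(-1 - 0) = 0.750000
L_2(-0.5) = (-0.5 - (-2))/(0 - (-2)) × (-0.5 - (-1))/(0 - (-1)) = 0.375000

P(-0.5) = 2×L_0(-0.5) + 3×L_1(-0.5) + 0×L_2(-0.5)
P(-0.5) = 2.000000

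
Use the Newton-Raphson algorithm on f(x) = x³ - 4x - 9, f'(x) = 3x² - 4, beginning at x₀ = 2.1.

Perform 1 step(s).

f(x) = x³ - 4x - 9
f'(x) = 3x² - 4
x₀ = 2.1

Newton-Raphson formula: x_{n+1} = x_n - f(x_n)/f'(x_n)

Iteration 1:
  f(2.100000) = -8.139000
  f'(2.100000) = 9.230000
  x_1 = 2.100000 - (-8.139000)/9.230000 = 2.981798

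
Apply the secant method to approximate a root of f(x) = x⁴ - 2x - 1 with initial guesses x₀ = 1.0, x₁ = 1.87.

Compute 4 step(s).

f(x) = x⁴ - 2x - 1
x₀ = 1.0, x₁ = 1.87

Secant formula: x_{n+1} = x_n - f(x_n)(x_n - x_{n-1})/(f(x_n) - f(x_{n-1}))

Iteration 1:
  f(1.000000) = -2.000000
  f(1.870000) = 7.488310
  x_2 = 1.870000 - 7.488310×(1.870000 - 1.000000)/(7.488310 - (-2.000000))
       = 1.183384
Iteration 2:
  f(1.870000) = 7.488310
  f(1.183384) = -1.405656
  x_3 = 1.183384 - (-1.405656)×(1.183384 - 1.870000)/(-1.405656 - 7.488310)
       = 1.291901
Iteration 3:
  f(1.183384) = -1.405656
  f(1.291901) = -0.798216
  x_4 = 1.291901 - (-0.798216)×(1.291901 - 1.183384)/(-0.798216 - (-1.405656))
       = 1.434499
Iteration 4:
  f(1.291901) = -0.798216
  f(1.434499) = 0.365492
  x_5 = 1.434499 - 0.365492×(1.434499 - 1.291901)/(0.365492 - (-0.798216))
       = 1.389712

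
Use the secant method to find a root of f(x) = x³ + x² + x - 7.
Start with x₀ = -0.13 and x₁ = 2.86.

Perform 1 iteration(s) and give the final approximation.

f(x) = x³ + x² + x - 7
x₀ = -0.13, x₁ = 2.86

Secant formula: x_{n+1} = x_n - f(x_n)(x_n - x_{n-1})/(f(x_n) - f(x_{n-1}))

Iteration 1:
  f(-0.130000) = -7.115297
  f(2.860000) = 27.433256
  x_2 = 2.860000 - 27.433256×(2.860000 - (-0.130000))/(27.433256 - (-7.115297))
       = 0.485792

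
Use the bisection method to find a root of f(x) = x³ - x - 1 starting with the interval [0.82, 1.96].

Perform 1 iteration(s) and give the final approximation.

f(x) = x³ - x - 1
Initial interval: [0.82, 1.96]

Iteration 1:
  c_1 = (0.820000 + 1.960000)/2 = 1.390000
  f(c_1) = f(1.390000) = 0.295619
  f(a) × f(c) < 0, new interval: [0.820000, 1.390000]

After 1 iteration(s), the approximation is c_1 = 1.390000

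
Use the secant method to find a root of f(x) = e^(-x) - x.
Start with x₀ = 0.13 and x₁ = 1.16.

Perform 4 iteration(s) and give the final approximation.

f(x) = e^(-x) - x
x₀ = 0.13, x₁ = 1.16

Secant formula: x_{n+1} = x_n - f(x_n)(x_n - x_{n-1})/(f(x_n) - f(x_{n-1}))

Iteration 1:
  f(0.130000) = 0.748095
  f(1.160000) = -0.846514
  x_2 = 1.160000 - (-0.846514)×(1.160000 - 0.130000)/(-0.846514 - 0.748095)
       = 0.613214
Iteration 2:
  f(1.160000) = -0.846514
  f(0.613214) = -0.071607
  x_3 = 0.613214 - (-0.071607)×(0.613214 - 1.160000)/(-0.071607 - (-0.846514))
       = 0.562687
Iteration 3:
  f(0.613214) = -0.071607
  f(0.562687) = 0.006989
  x_4 = 0.562687 - 0.006989×(0.562687 - 0.613214)/(0.006989 - (-0.071607))
       = 0.567180
Iteration 4:
  f(0.562687) = 0.006989
  f(0.567180) = -0.000058
  x_5 = 0.567180 - (-0.000058)×(0.567180 - 0.562687)/(-0.000058 - 0.006989)
       = 0.567143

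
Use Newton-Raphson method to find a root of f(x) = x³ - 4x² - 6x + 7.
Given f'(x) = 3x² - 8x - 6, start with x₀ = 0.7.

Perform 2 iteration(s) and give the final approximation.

f(x) = x³ - 4x² - 6x + 7
f'(x) = 3x² - 8x - 6
x₀ = 0.7

Newton-Raphson formula: x_{n+1} = x_n - f(x_n)/f'(x_n)

Iteration 1:
  f(0.700000) = 1.183000
  f'(0.700000) = -10.130000
  x_1 = 0.700000 - 1.183000/(-10.130000) = 0.816782
Iteration 2:
  f(0.816782) = -0.024320
  f'(0.816782) = -10.532857
  x_2 = 0.816782 - (-0.024320)/(-10.532857) = 0.814473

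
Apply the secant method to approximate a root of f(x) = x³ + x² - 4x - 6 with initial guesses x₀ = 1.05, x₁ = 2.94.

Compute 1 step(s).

f(x) = x³ + x² - 4x - 6
x₀ = 1.05, x₁ = 2.94

Secant formula: x_{n+1} = x_n - f(x_n)(x_n - x_{n-1})/(f(x_n) - f(x_{n-1}))

Iteration 1:
  f(1.050000) = -7.939875
  f(2.940000) = 16.295784
  x_2 = 2.940000 - 16.295784×(2.940000 - 1.050000)/(16.295784 - (-7.939875))
       = 1.669185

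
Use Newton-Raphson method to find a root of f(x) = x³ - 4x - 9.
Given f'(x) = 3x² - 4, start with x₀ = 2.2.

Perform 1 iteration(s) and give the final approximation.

f(x) = x³ - 4x - 9
f'(x) = 3x² - 4
x₀ = 2.2

Newton-Raphson formula: x_{n+1} = x_n - f(x_n)/f'(x_n)

Iteration 1:
  f(2.200000) = -7.152000
  f'(2.200000) = 10.520000
  x_1 = 2.200000 - (-7.152000)/10.520000 = 2.879848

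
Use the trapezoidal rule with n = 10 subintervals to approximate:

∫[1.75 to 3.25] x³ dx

f(x) = x³
a = 1.75, b = 3.25, n = 10
h = (b - a)/n = 0.150000

Trapezoidal rule: (h/2)[f(x₀) + 2f(x₁) + 2f(x₂) + ... + f(xₙ)]

x_0 = 1.7500, f(x_0) = 5.359375, coefficient = 1
x_1 = 1.9000, f(x_1) = 6.859000, coefficient = 2
x_2 = 2.0500, f(x_2) = 8.615125, coefficient = 2
x_3 = 2.2000, f(x_3) = 10.648000, coefficient = 2
x_4 = 2.3500, f(x_4) = 12.977875, coefficient = 2
x_5 = 2.5000, f(x_5) = 15.625000, coefficient = 2
x_6 = 2.6500, f(x_6) = 18.609625, coefficient = 2
x_7 = 2.8000, f(x_7) = 21.952000, coefficient = 2
x_8 = 2.9500, f(x_8) = 25.672375, coefficient = 2
x_9 = 3.1000, f(x_9) = 29.791000, coefficient = 2
x_10 = 3.2500, f(x_10) = 34.328125, coefficient = 1

I ≈ (0.150000/2) × 341.187500 = 25.589062
Exact value: 25.546875
Error: 0.042187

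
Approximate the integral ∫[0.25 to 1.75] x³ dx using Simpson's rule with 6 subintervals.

f(x) = x³
a = 0.25, b = 1.75, n = 6
h = (b - a)/n = 0.250000

Simpson's rule: (h/3)[f(x₀) + 4f(x₁) + 2f(x₂) + ... + f(xₙ)]

x_0 = 0.2500, f(x_0) = 0.015625, coefficient = 1
x_1 = 0.5000, f(x_1) = 0.125000, coefficient = 4
x_2 = 0.7500, f(x_2) = 0.421875, coefficient = 2
x_3 = 1.0000, f(x_3) = 1.000000, coefficient = 4
x_4 = 1.2500, f(x_4) = 1.953125, coefficient = 2
x_5 = 1.5000, f(x_5) = 3.375000, coefficient = 4
x_6 = 1.7500, f(x_6) = 5.359375, coefficient = 1

I ≈ (0.250000/3) × 28.125000 = 2.343750
Exact value: 2.343750
Error: 0.000000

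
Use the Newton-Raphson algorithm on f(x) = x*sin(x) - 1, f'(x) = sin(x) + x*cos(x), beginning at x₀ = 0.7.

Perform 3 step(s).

f(x) = x*sin(x) - 1
f'(x) = sin(x) + x*cos(x)
x₀ = 0.7

Newton-Raphson formula: x_{n+1} = x_n - f(x_n)/f'(x_n)

Iteration 1:
  f(0.700000) = -0.549048
  f'(0.700000) = 1.179607
  x_1 = 0.700000 - (-0.549048)/1.179607 = 1.165450
Iteration 2:
  f(1.165450) = 0.071008
  f'(1.165450) = 1.378546
  x_2 = 1.165450 - 0.071008/1.378546 = 1.113940
Iteration 3:
  f(1.113940) = -0.000301
  f'(1.113940) = 1.388835
  x_3 = 1.113940 - (-0.000301)/1.388835 = 1.114157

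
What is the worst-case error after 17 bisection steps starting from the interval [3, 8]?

Bisection error bound: |error| ≤ (b-a)/2^n
|error| ≤ (8 - 3)/2^17 = 5/2^17
|error| ≤ 0.0000381470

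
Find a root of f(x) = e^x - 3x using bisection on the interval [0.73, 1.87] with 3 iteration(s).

f(x) = e^x - 3x
Initial interval: [0.73, 1.87]

Iteration 1:
  c_1 = (0.730000 + 1.870000)/2 = 1.300000
  f(c_1) = f(1.300000) = -0.230703
  f(a) × f(c) ≥ 0, new interval: [1.300000, 1.870000]
Iteration 2:
  c_2 = (1.300000 + 1.870000)/2 = 1.585000
  f(c_2) = f(1.585000) = 0.124291
  f(a) × f(c) < 0, new interval: [1.300000, 1.585000]
Iteration 3:
  c_3 = (1.300000 + 1.585000)/2 = 1.442500
  f(c_3) = f(1.442500) = -0.096239
  f(a) × f(c) ≥ 0, new interval: [1.442500, 1.585000]

After 3 iteration(s), the approximation is c_3 = 1.442500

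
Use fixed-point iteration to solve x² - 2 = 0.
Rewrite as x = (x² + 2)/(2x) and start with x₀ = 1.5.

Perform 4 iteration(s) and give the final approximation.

Equation: x² - 2 = 0
Fixed-point form: x = (x² + 2)/(2x)
x₀ = 1.5

x_1 = g(1.500000) = 1.416667
x_2 = g(1.416667) = 1.414216
x_3 = g(1.414216) = 1.414214
x_4 = g(1.414214) = 1.414214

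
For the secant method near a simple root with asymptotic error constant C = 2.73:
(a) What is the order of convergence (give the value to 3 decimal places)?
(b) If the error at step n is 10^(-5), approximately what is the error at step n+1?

(a) Secant method has superlinear convergence with order φ = (1+√5)/2 ≈ 1.618.
    This means |e_{n+1}| ≈ C|e_n|^1.618.

(b) With |e_n| = 10^(-5) and C = 2.73:
    |e_{n+1}| ≈ 2.73 × (10^(-5))^1.618 = 2.73 × 10^(-8.09)

(a) ≈ 1.618 (golden ratio); (b) |e_{n+1}| ≈ 2.218e-08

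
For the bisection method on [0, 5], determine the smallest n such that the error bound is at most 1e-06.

We need (b-a)/2^n ≤ 1e-06
(5 - 0)/2^n ≤ 1e-06
5/2^n ≤ 1e-06
2^n ≥ 5000000
n ≥ log₂(5000000) = 22.25
n ≥ 23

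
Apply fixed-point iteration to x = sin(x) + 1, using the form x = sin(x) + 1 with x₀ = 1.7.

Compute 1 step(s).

Equation: x = sin(x) + 1
Fixed-point form: x = sin(x) + 1
x₀ = 1.7

x_1 = g(1.700000) = 1.991665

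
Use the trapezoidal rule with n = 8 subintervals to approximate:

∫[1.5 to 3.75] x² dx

f(x) = x²
a = 1.5, b = 3.75, n = 8
h = (b - a)/n = 0.281250

Trapezoidal rule: (h/2)[f(x₀) + 2f(x₁) + 2f(x₂) + ... + f(xₙ)]

x_0 = 1.5000, f(x_0) = 2.250000, coefficient = 1
x_1 = 1.7812, f(x_1) = 3.172852, coefficient = 2
x_2 = 2.0625, f(x_2) = 4.253906, coefficient = 2
x_3 = 2.3438, f(x_3) = 5.493164, coefficient = 2
x_4 = 2.6250, f(x_4) = 6.890625, coefficient = 2
x_5 = 2.9062, f(x_5) = 8.446289, coefficient = 2
x_6 = 3.1875, f(x_6) = 10.160156, coefficient = 2
x_7 = 3.4688, f(x_7) = 12.032227, coefficient = 2
x_8 = 3.7500, f(x_8) = 14.062500, coefficient = 1

I ≈ (0.281250/2) × 117.210938 = 16.482788
Exact value: 16.453125
Error: 0.029663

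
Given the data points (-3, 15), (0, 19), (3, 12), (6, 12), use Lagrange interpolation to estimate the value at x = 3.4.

Lagrange interpolation formula:
P(x) = Σ yᵢ × Lᵢ(x)
where Lᵢ(x) = Π_{j≠i} (x - xⱼ)/(xᵢ - xⱼ)

L_0(3.4) = (3.4 - 0)/(-3 - 0) × (3.4 - 3)/(-3 - 3) × (3.4 - 6)/(-3 - 6) = 0.021827
L_1(3.4) = (3.4 - (-3))/(0 - (-3)) × (3.4 - 3)/(0 - 3) × (3.4 - 6)/(0 - 6) = -0.123259
L_2(3.4) = (3.4 - (-3))/(3 - (-3)) × (3.4 - 0)/(3 - 0) × (3.4 - 6)/(3 - 6) = 1.047704
L_3(3.4) = (3.4 - (-3))/(6 - (-3)) × (3.4 - 0)/(6 - 0) × (3.4 - 3)/(6 - 3) = 0.053728

P(3.4) = 15×L_0(3.4) + 19×L_1(3.4) + 12×L_2(3.4) + 12×L_3(3.4)
P(3.4) = 11.202667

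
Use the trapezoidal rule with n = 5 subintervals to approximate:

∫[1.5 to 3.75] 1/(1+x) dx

f(x) = 1/(1+x)
a = 1.5, b = 3.75, n = 5
h = (b - a)/n = 0.450000

Trapezoidal rule: (h/2)[f(x₀) + 2f(x₁) + 2f(x₂) + ... + f(xₙ)]

x_0 = 1.5000, f(x_0) = 0.400000, coefficient = 1
x_1 = 1.9500, f(x_1) = 0.338983, coefficient = 2
x_2 = 2.4000, f(x_2) = 0.294118, coefficient = 2
x_3 = 2.8500, f(x_3) = 0.259740, coefficient = 2
x_4 = 3.3000, f(x_4) = 0.232558, coefficient = 2
x_5 = 3.7500, f(x_5) = 0.210526, coefficient = 1

I ≈ (0.450000/2) × 2.861325 = 0.643798
Exact value: 0.641854
Error: 0.001944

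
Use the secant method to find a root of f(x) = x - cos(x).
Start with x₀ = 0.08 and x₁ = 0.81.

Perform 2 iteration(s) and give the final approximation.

f(x) = x - cos(x)
x₀ = 0.08, x₁ = 0.81

Secant formula: x_{n+1} = x_n - f(x_n)(x_n - x_{n-1})/(f(x_n) - f(x_{n-1}))

Iteration 1:
  f(0.080000) = -0.916802
  f(0.810000) = 0.120502
  x_2 = 0.810000 - 0.120502×(0.810000 - 0.080000)/(0.120502 - (-0.916802))
       = 0.725197
Iteration 2:
  f(0.810000) = 0.120502
  f(0.725197) = -0.023171
  x_3 = 0.725197 - (-0.023171)×(0.725197 - 0.810000)/(-0.023171 - 0.120502)
       = 0.738874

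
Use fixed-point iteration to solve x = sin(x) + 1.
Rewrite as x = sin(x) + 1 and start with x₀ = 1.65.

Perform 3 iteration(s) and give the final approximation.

Equation: x = sin(x) + 1
Fixed-point form: x = sin(x) + 1
x₀ = 1.65

x_1 = g(1.650000) = 1.996865
x_2 = g(1.996865) = 1.910598
x_3 = g(1.910598) = 1.942821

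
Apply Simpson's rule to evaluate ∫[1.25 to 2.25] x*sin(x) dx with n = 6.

f(x) = x*sin(x)
a = 1.25, b = 2.25, n = 6
h = (b - a)/n = 0.166667

Simpson's rule: (h/3)[f(x₀) + 4f(x₁) + 2f(x₂) + ... + f(xₙ)]

x_0 = 1.2500, f(x_0) = 1.186231, coefficient = 1
x_1 = 1.4167, f(x_1) = 1.399873, coefficient = 4
x_2 = 1.5833, f(x_2) = 1.583209, coefficient = 2
x_3 = 1.7500, f(x_3) = 1.721975, coefficient = 4
x_4 = 1.9167, f(x_4) = 1.803163, coefficient = 2
x_5 = 2.0833, f(x_5) = 1.815632, coefficient = 4
x_6 = 2.2500, f(x_6) = 1.750665, coefficient = 1

I ≈ (0.166667/3) × 29.459559 = 1.636642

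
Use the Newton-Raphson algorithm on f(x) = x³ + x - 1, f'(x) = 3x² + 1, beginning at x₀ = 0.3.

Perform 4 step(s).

f(x) = x³ + x - 1
f'(x) = 3x² + 1
x₀ = 0.3

Newton-Raphson formula: x_{n+1} = x_n - f(x_n)/f'(x_n)

Iteration 1:
  f(0.300000) = -0.673000
  f'(0.300000) = 1.270000
  x_1 = 0.300000 - (-0.673000)/1.270000 = 0.829921
Iteration 2:
  f(0.829921) = 0.401546
  f'(0.829921) = 3.066308
  x_2 = 0.829921 - 0.401546/3.066308 = 0.698967
Iteration 3:
  f(0.698967) = 0.040451
  f'(0.698967) = 2.465665
  x_3 = 0.698967 - 0.040451/2.465665 = 0.682561
Iteration 4:
  f(0.682561) = 0.000560
  f'(0.682561) = 2.397670
  x_4 = 0.682561 - 0.000560/2.397670 = 0.682328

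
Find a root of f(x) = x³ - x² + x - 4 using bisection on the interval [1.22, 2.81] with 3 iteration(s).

f(x) = x³ - x² + x - 4
Initial interval: [1.22, 2.81]

Iteration 1:
  c_1 = (1.220000 + 2.810000)/2 = 2.015000
  f(c_1) = f(2.015000) = 2.136128
  f(a) × f(c) < 0, new interval: [1.220000, 2.015000]
Iteration 2:
  c_2 = (1.220000 + 2.015000)/2 = 1.617500
  f(c_2) = f(1.617500) = -0.766931
  f(a) × f(c) ≥ 0, new interval: [1.617500, 2.015000]
Iteration 3:
  c_3 = (1.617500 + 2.015000)/2 = 1.816250
  f(c_3) = f(1.816250) = 0.508866
  f(a) × f(c) < 0, new interval: [1.617500, 1.816250]

After 3 iteration(s), the approximation is c_3 = 1.816250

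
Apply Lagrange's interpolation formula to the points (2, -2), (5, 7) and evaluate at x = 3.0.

Lagrange interpolation formula:
P(x) = Σ yᵢ × Lᵢ(x)
where Lᵢ(x) = Π_{j≠i} (x - xⱼ)/(xᵢ - xⱼ)

L_0(3.0) = (3.0 - 5)/(2 - 5) = 0.666667
L_1(3.0) = (3.0 - 2)/(5 - 2) = 0.333333

P(3.0) = (-2)×L_0(3.0) + 7×L_1(3.0)
P(3.0) = 1.000000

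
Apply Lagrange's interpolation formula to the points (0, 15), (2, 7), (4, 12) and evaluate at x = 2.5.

Lagrange interpolation formula:
P(x) = Σ yᵢ × Lᵢ(x)
where Lᵢ(x) = Π_{j≠i} (x - xⱼ)/(xᵢ - xⱼ)

L_0(2.5) = (2.5 - 2)/(0 - 2) × (2.5 - 4)/(0 - 4) = -0.093750
L_1(2.5) = (2.5 - 0)/(2 - 0) × (2.5 - 4)/(2 - 4) = 0.937500
L_2(2.5) = (2.5 - 0)/(4 - 0) × (2.5 - 2)/(4 - 2) = 0.156250

P(2.5) = 15×L_0(2.5) + 7×L_1(2.5) + 12×L_2(2.5)
P(2.5) = 7.031250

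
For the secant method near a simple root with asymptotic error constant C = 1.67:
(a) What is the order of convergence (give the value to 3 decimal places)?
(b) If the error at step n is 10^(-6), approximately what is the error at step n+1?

(a) Secant method has superlinear convergence with order φ = (1+√5)/2 ≈ 1.618.
    This means |e_{n+1}| ≈ C|e_n|^1.618.

(b) With |e_n| = 10^(-6) and C = 1.67:
    |e_{n+1}| ≈ 1.67 × (10^(-6))^1.618 = 1.67 × 10^(-9.71)

(a) ≈ 1.618 (golden ratio); (b) |e_{n+1}| ≈ 3.270e-10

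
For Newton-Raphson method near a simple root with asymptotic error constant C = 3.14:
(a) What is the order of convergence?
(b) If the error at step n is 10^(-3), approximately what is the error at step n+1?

(a) Newton-Raphson has quadratic (order 2) convergence near simple roots.
    This means |e_{n+1}| ≈ C|e_n|².

(b) With |e_n| = 10^(-3) and C = 3.14:
    |e_{n+1}| ≈ 3.14 × (10^(-3))² = 3.14 × 10^(-6)

(a) 2 (quadratic); (b) |e_{n+1}| ≈ 3.140e-06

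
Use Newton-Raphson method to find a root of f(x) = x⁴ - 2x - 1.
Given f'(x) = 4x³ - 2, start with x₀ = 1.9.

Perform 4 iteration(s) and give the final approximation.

f(x) = x⁴ - 2x - 1
f'(x) = 4x³ - 2
x₀ = 1.9

Newton-Raphson formula: x_{n+1} = x_n - f(x_n)/f'(x_n)

Iteration 1:
  f(1.900000) = 8.232100
  f'(1.900000) = 25.436000
  x_1 = 1.900000 - 8.232100/25.436000 = 1.576360
Iteration 2:
  f(1.576360) = 2.022066
  f'(1.576360) = 13.668465
  x_2 = 1.576360 - 2.022066/13.668465 = 1.428424
Iteration 3:
  f(1.428424) = 0.306361
  f'(1.428424) = 9.658190
  x_3 = 1.428424 - 0.306361/9.658190 = 1.396703
Iteration 4:
  f(1.396703) = 0.012137
  f'(1.396703) = 8.898645
  x_4 = 1.396703 - 0.012137/8.898645 = 1.395339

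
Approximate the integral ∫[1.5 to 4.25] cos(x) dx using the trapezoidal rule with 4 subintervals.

f(x) = cos(x)
a = 1.5, b = 4.25, n = 4
h = (b - a)/n = 0.687500

Trapezoidal rule: (h/2)[f(x₀) + 2f(x₁) + 2f(x₂) + ... + f(xₙ)]

x_0 = 1.5000, f(x_0) = 0.070737, coefficient = 1
x_1 = 2.1875, f(x_1) = -0.578349, coefficient = 2
x_2 = 2.8750, f(x_2) = -0.964674, coefficient = 2
x_3 = 3.5625, f(x_3) = -0.912719, coefficient = 2
x_4 = 4.2500, f(x_4) = -0.446087, coefficient = 1

I ≈ (0.687500/2) × -5.286834 = -1.817349
Exact value: -1.892484
Error: 0.075135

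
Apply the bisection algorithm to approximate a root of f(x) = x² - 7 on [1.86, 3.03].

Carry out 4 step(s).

f(x) = x² - 7
Initial interval: [1.86, 3.03]

Iteration 1:
  c_1 = (1.860000 + 3.030000)/2 = 2.445000
  f(c_1) = f(2.445000) = -1.021975
  f(a) × f(c) ≥ 0, new interval: [2.445000, 3.030000]
Iteration 2:
  c_2 = (2.445000 + 3.030000)/2 = 2.737500
  f(c_2) = f(2.737500) = 0.493906
  f(a) × f(c) < 0, new interval: [2.445000, 2.737500]
Iteration 3:
  c_3 = (2.445000 + 2.737500)/2 = 2.591250
  f(c_3) = f(2.591250) = -0.285423
  f(a) × f(c) ≥ 0, new interval: [2.591250, 2.737500]
Iteration 4:
  c_4 = (2.591250 + 2.737500)/2 = 2.664375
  f(c_4) = f(2.664375) = 0.098894
  f(a) × f(c) < 0, new interval: [2.591250, 2.664375]

After 4 iteration(s), the approximation is c_4 = 2.664375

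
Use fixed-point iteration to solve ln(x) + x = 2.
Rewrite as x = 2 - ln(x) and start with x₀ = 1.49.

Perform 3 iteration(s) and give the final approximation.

Equation: ln(x) + x = 2
Fixed-point form: x = 2 - ln(x)
x₀ = 1.49

x_1 = g(1.490000) = 1.601224
x_2 = g(1.601224) = 1.529232
x_3 = g(1.529232) = 1.575235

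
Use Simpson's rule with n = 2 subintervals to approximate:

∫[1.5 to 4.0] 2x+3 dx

f(x) = 2x+3
a = 1.5, b = 4.0, n = 2
h = (b - a)/n = 1.250000

Simpson's rule: (h/3)[f(x₀) + 4f(x₁) + 2f(x₂) + ... + f(xₙ)]

x_0 = 1.5000, f(x_0) = 6.000000, coefficient = 1
x_1 = 2.7500, f(x_1) = 8.500000, coefficient = 4
x_2 = 4.0000, f(x_2) = 11.000000, coefficient = 1

I ≈ (1.250000/3) × 51.000000 = 21.250000
Exact value: 21.250000
Error: 0.000000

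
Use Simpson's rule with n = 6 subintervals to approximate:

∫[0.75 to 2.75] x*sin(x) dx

f(x) = x*sin(x)
a = 0.75, b = 2.75, n = 6
h = (b - a)/n = 0.333333

Simpson's rule: (h/3)[f(x₀) + 4f(x₁) + 2f(x₂) + ... + f(xₙ)]

x_0 = 0.7500, f(x_0) = 0.511229, coefficient = 1
x_1 = 1.0833, f(x_1) = 0.957151, coefficient = 4
x_2 = 1.4167, f(x_2) = 1.399873, coefficient = 2
x_3 = 1.7500, f(x_3) = 1.721975, coefficient = 4
x_4 = 2.0833, f(x_4) = 1.815632, coefficient = 2
x_5 = 2.4167, f(x_5) = 1.602443, coefficient = 4
x_6 = 2.7500, f(x_6) = 1.049568, coefficient = 1

I ≈ (0.333333/3) × 25.118085 = 2.790898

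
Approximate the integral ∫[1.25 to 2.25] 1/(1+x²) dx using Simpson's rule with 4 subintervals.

f(x) = 1/(1+x²)
a = 1.25, b = 2.25, n = 4
h = (b - a)/n = 0.250000

Simpson's rule: (h/3)[f(x₀) + 4f(x₁) + 2f(x₂) + ... + f(xₙ)]

x_0 = 1.2500, f(x_0) = 0.390244, coefficient = 1
x_1 = 1.5000, f(x_1) = 0.307692, coefficient = 4
x_2 = 1.7500, f(x_2) = 0.246154, coefficient = 2
x_3 = 2.0000, f(x_3) = 0.200000, coefficient = 4
x_4 = 2.2500, f(x_4) = 0.164948, coefficient = 1

I ≈ (0.250000/3) × 3.078269 = 0.256522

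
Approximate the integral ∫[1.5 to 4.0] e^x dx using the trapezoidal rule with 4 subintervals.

f(x) = e^x
a = 1.5, b = 4.0, n = 4
h = (b - a)/n = 0.625000

Trapezoidal rule: (h/2)[f(x₀) + 2f(x₁) + 2f(x₂) + ... + f(xₙ)]

x_0 = 1.5000, f(x_0) = 4.481689, coefficient = 1
x_1 = 2.1250, f(x_1) = 8.372897, coefficient = 2
x_2 = 2.7500, f(x_2) = 15.642632, coefficient = 2
x_3 = 3.3750, f(x_3) = 29.224284, coefficient = 2
x_4 = 4.0000, f(x_4) = 54.598150, coefficient = 1

I ≈ (0.625000/2) × 165.559465 = 51.737333
Exact value: 50.116461
Error: 1.620872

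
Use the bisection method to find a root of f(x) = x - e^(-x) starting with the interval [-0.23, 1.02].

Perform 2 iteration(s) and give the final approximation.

f(x) = x - e^(-x)
Initial interval: [-0.23, 1.02]

Iteration 1:
  c_1 = (-0.230000 + 1.020000)/2 = 0.395000
  f(c_1) = f(0.395000) = -0.278680
  f(a) × f(c) ≥ 0, new interval: [0.395000, 1.020000]
Iteration 2:
  c_2 = (0.395000 + 1.020000)/2 = 0.707500
  f(c_2) = f(0.707500) = 0.214625
  f(a) × f(c) < 0, new interval: [0.395000, 0.707500]

After 2 iteration(s), the approximation is c_2 = 0.707500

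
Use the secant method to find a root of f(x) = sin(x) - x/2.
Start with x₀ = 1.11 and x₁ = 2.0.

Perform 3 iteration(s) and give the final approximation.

f(x) = sin(x) - x/2
x₀ = 1.11, x₁ = 2.0

Secant formula: x_{n+1} = x_n - f(x_n)(x_n - x_{n-1})/(f(x_n) - f(x_{n-1}))

Iteration 1:
  f(1.110000) = 0.340699
  f(2.000000) = -0.090703
  x_2 = 2.000000 - (-0.090703)×(2.000000 - 1.110000)/(-0.090703 - 0.340699)
       = 1.812877
Iteration 2:
  f(2.000000) = -0.090703
  f(1.812877) = 0.064403
  x_3 = 1.812877 - 0.064403×(1.812877 - 2.000000)/(0.064403 - (-0.090703))
       = 1.890574
Iteration 3:
  f(1.812877) = 0.064403
  f(1.890574) = 0.004018
  x_4 = 1.890574 - 0.004018×(1.890574 - 1.812877)/(0.004018 - 0.064403)
       = 1.895744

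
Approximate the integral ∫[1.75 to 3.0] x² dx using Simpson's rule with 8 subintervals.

f(x) = x²
a = 1.75, b = 3.0, n = 8
h = (b - a)/n = 0.156250

Simpson's rule: (h/3)[f(x₀) + 4f(x₁) + 2f(x₂) + ... + f(xₙ)]

x_0 = 1.7500, f(x_0) = 3.062500, coefficient = 1
x_1 = 1.9062, f(x_1) = 3.633789, coefficient = 4
x_2 = 2.0625, f(x_2) = 4.253906, coefficient = 2
x_3 = 2.2188, f(x_3) = 4.922852, coefficient = 4
x_4 = 2.3750, f(x_4) = 5.640625, coefficient = 2
x_5 = 2.5312, f(x_5) = 6.407227, coefficient = 4
x_6 = 2.6875, f(x_6) = 7.222656, coefficient = 2
x_7 = 2.8438, f(x_7) = 8.086914, coefficient = 4
x_8 = 3.0000, f(x_8) = 9.000000, coefficient = 1

I ≈ (0.156250/3) × 138.500000 = 7.213542
Exact value: 7.213542
Error: 0.000000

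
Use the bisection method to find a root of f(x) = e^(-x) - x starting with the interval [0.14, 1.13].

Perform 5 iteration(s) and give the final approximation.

f(x) = e^(-x) - x
Initial interval: [0.14, 1.13]

Iteration 1:
  c_1 = (0.140000 + 1.130000)/2 = 0.635000
  f(c_1) = f(0.635000) = -0.105065
  f(a) × f(c) < 0, new interval: [0.140000, 0.635000]
Iteration 2:
  c_2 = (0.140000 + 0.635000)/2 = 0.387500
  f(c_2) = f(0.387500) = 0.291252
  f(a) × f(c) ≥ 0, new interval: [0.387500, 0.635000]
Iteration 3:
  c_3 = (0.387500 + 0.635000)/2 = 0.511250
  f(c_3) = f(0.511250) = 0.088495
  f(a) × f(c) ≥ 0, new interval: [0.511250, 0.635000]
Iteration 4:
  c_4 = (0.511250 + 0.635000)/2 = 0.573125
  f(c_4) = f(0.573125) = -0.009364
  f(a) × f(c) < 0, new interval: [0.511250, 0.573125]
Iteration 5:
  c_5 = (0.511250 + 0.573125)/2 = 0.542188
  f(c_5) = f(0.542188) = 0.039287
  f(a) × f(c) ≥ 0, new interval: [0.542188, 0.573125]

After 5 iteration(s), the approximation is c_5 = 0.542188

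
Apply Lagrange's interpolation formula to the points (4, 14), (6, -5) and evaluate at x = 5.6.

Lagrange interpolation formula:
P(x) = Σ yᵢ × Lᵢ(x)
where Lᵢ(x) = Π_{j≠i} (x - xⱼ)/(xᵢ - xⱼ)

L_0(5.6) = (5.6 - 6)/(4 - 6) = 0.200000
L_1(5.6) = (5.6 - 4)/(6 - 4) = 0.800000

P(5.6) = 14×L_0(5.6) + (-5)×L_1(5.6)
P(5.6) = -1.200000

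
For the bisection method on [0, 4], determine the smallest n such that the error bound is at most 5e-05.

We need (b-a)/2^n ≤ 5e-05
(4 - 0)/2^n ≤ 5e-05
4/2^n ≤ 5e-05
2^n ≥ 80000
n ≥ log₂(80000) = 16.29
n ≥ 17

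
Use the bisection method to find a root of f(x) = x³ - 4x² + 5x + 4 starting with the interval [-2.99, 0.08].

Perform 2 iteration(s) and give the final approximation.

f(x) = x³ - 4x² + 5x + 4
Initial interval: [-2.99, 0.08]

Iteration 1:
  c_1 = (-2.990000 + 0.080000)/2 = -1.455000
  f(c_1) = f(-1.455000) = -14.823371
  f(a) × f(c) ≥ 0, new interval: [-1.455000, 0.080000]
Iteration 2:
  c_2 = (-1.455000 + 0.080000)/2 = -0.687500
  f(c_2) = f(-0.687500) = -1.653076
  f(a) × f(c) ≥ 0, new interval: [-0.687500, 0.080000]

After 2 iteration(s), the approximation is c_2 = -0.687500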